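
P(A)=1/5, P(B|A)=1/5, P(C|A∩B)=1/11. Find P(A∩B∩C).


P(A∩B∩C) = P(A) * P(B|A) * P(C|A∩B)
= 1/5 * 1/5 * 1/11
= 1/25 * 1/11 = 1/275

1/275


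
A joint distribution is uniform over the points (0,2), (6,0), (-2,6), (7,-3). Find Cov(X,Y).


E[X]=11/4, E[Y]=5/4, E[XY]=-33/4
Cov(X,Y) = E[XY] - E[X]E[Y] = -33/4 - 11/4*5/4 = -187/16

-187/16


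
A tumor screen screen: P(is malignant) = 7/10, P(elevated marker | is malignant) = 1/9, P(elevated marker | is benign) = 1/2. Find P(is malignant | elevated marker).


P(A) = P(A|B)P(B) + P(A|B')P(B') = 1/9*7/10 + 1/2*3/10 = 41/180
P(B|A) = P(A|B)P(B)/P(A) = (7/90)/(41/180) = 14/41

14/41


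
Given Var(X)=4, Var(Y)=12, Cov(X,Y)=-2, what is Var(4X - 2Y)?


Var(4X - 2Y) = 4^2*Var(X) + (-2)^2*Var(Y) + 2*4*(-2)*Cov(X,Y)
= 16*4 + 4*12 - 16*(-2)
= 64 + 48 + 32 = 144

144


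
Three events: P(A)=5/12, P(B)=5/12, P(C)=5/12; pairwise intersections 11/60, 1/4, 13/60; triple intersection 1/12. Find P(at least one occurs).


P(A∪B∪C) = P(A)+P(B)+P(C) - P(AB)-P(AC)-P(BC) + P(ABC)
= 5/12+5/12+5/12 - 11/60-1/4-13/60 + 1/12
= 41/60

41/60


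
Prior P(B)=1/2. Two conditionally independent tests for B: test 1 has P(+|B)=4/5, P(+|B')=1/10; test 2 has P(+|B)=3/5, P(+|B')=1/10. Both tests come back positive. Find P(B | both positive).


After test 1: P(+) = 4/5*1/2 + 1/10*1/2 = 9/20
P(B|+) = (2/5)/(9/20) = 8/9
After test 2 (use post1 as new prior): P(+) = 3/5*8/9 + 1/10*1/9 = 49/90
P(B|+,+) = (8/15)/(49/90) = 48/49

48/49


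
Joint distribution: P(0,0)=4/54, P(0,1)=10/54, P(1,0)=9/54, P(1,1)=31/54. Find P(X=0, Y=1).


Read from table: P(X=0, Y=1) = 10/54 = 5/27

5/27


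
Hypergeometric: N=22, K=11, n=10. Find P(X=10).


P(X=10) = C(11,10)*C(11,0) / C(22,10)
= 11*1 / 646646
= 11/646646 = 1/58786

1/58786


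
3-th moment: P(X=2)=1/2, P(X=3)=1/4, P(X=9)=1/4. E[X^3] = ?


E[X^3] = sum(x^3 * P(x))
= 8*1/2 + 27*1/4 + 729*1/4
= 193

193


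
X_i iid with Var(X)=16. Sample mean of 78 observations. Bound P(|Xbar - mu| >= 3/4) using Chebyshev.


Var(Xbar) = Var(X)/n = 16/78
Chebyshev: P(|Xbar-mu| >= 3/4) <= Var(Xbar)/(3/4)^2 = (8/39)/(9/16) = 128/351

128/351


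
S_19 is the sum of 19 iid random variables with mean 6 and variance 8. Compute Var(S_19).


By independence, Var(S_n) = n*Var(X_1) = 19*8 = 152

152


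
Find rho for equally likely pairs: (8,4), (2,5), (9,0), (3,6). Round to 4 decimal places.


Cov(X,Y) = -5.6250, Var(X) = 9.2500, Var(Y) = 5.1875
rho = Cov/(sqrt(VarX)*sqrt(VarY)) = -0.8120

-0.8120


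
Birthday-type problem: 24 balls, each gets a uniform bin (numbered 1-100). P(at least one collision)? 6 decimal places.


P(all different) = prod((100-i)/100 for i=0..23) = 0.049497
P(at least one match) = 1 - 0.049497 = 0.950503

0.950503


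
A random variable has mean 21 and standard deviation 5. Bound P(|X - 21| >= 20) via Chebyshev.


k = 20/5 = 4
Chebyshev: P(|X-mu| >= k*sigma) <= 1/k^2 = 1/4^2 = 1/16

1/16


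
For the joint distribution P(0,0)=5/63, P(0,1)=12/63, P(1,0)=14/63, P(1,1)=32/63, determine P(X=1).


P(X=1) = P(1,0)+P(1,1) = 14/63 + 32/63 = 46/63

46/63


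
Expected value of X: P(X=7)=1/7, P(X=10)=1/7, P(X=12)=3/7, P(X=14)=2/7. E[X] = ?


E[X] = sum(x * P(x))
= 7*1/7 + 10*1/7 + 12*3/7 + 14*2/7
= 81/7

81/7


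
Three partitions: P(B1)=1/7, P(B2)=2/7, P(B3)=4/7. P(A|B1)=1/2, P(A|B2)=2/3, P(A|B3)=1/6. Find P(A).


P(A) = P(A|B1)P(B1) + P(A|B2)P(B2) + P(A|B3)P(B3)
= 1/2*1/7 + 2/3*2/7 + 1/6*4/7
= 1/14 + 4/21 + 2/21 = 5/14

5/14


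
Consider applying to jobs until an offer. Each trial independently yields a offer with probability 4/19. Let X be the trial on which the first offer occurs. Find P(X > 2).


P(X > 2) = P(first 2 trials all fail) = (1-p)^2 = (15/19)^2 = 225/361

225/361


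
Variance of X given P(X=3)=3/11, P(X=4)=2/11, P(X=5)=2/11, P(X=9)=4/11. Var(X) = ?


E[X] = 63/11, E[X^2] = 433/11
Var(X) = E[X^2] - (E[X])^2 = 433/11 - (63/11)^2 = 794/121

794/121


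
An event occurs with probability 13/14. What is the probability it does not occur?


P(A') = 1 - P(A) = 1 - 13/14 = 1/14

1/14


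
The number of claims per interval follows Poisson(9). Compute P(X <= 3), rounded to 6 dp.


P(X<=3) = e^(-9)*9^0/0! + e^(-9)*9^1/1! + e^(-9)*9^2/2! + e^(-9)*9^3/3!
≈ 0.0001234098 + 0.0011106882 + 0.0049980971 + 0.0149942912
= 0.0212264863
≈ 0.021226

0.021226


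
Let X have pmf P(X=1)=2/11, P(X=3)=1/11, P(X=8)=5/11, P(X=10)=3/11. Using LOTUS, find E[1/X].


E[1/X] = sum(g(x)*P(x))
= 1*2/11 + 1/3*1/11 + 1/8*5/11 + 1/10*3/11
= 391/1320

391/1320


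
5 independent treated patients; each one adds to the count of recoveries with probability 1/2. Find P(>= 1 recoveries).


P(at least one) = 1 - P(none)
P(none) = (1 - 1/2)^5 = (1/2)^5 = 1/32
P(at least one) = 1 - 1/32 = 31/32

31/32


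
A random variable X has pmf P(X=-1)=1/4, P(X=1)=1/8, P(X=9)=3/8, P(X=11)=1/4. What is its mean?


E[X] = sum(x * P(x))
= -1*1/4 + 1*1/8 + 9*3/8 + 11*1/4
= 6

6


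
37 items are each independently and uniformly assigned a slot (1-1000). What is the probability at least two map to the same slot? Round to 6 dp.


P(all different) = prod((1000-i)/1000 for i=0..36) = 0.509536
P(at least one match) = 1 - 0.509536 = 0.490464

0.490464


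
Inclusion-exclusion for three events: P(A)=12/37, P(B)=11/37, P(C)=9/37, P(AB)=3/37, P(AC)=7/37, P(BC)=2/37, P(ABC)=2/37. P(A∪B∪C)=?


P(A∪B∪C) = P(A)+P(B)+P(C) - P(AB)-P(AC)-P(BC) + P(ABC)
= 12/37+11/37+9/37 - 3/37-7/37-2/37 + 2/37
= 22/37

22/37


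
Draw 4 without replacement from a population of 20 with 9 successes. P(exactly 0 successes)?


P(X=0) = C(9,0)*C(11,4) / C(20,4)
= 1*330 / 4845
= 330/4845 = 22/323

22/323


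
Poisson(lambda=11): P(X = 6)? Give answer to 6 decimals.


P(X=6) = e^(-11) * 11^6 / 6!
≈ 0.00001670170079 * 1771561 / 720
≈ 0.041095

0.041095


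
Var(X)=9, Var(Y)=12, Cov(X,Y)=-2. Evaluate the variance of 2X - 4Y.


Var(2X - 4Y) = 2^2*Var(X) + (-4)^2*Var(Y) + 2*2*(-4)*Cov(X,Y)
= 4*9 + 16*12 - 16*(-2)
= 36 + 192 + 32 = 260

260


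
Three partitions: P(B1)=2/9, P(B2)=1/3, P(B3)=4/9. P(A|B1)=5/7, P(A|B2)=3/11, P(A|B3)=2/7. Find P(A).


P(A) = P(A|B1)P(B1) + P(A|B2)P(B2) + P(A|B3)P(B3)
= 5/7*2/9 + 3/11*1/3 + 2/7*4/9
= 10/63 + 1/11 + 8/63 = 29/77

29/77


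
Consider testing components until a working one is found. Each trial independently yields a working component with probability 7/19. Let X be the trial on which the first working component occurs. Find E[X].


For geometric (trials until first success), E[X] = 1/p = 1/(7/19) = 19/7

19/7


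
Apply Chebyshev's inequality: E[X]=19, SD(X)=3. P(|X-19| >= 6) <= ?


k = 6/3 = 2
Chebyshev: P(|X-mu| >= k*sigma) <= 1/k^2 = 1/2^2 = 1/4

1/4


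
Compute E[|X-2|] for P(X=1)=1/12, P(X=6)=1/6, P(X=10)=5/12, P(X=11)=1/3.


E[|X-2|] = sum(g(x)*P(x))
= 1*1/12 + 4*1/6 + 8*5/12 + 9*1/3
= 85/12

85/12


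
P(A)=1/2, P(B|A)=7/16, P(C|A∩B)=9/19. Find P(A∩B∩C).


P(A∩B∩C) = P(A) * P(B|A) * P(C|A∩B)
= 1/2 * 7/16 * 9/19
= 7/32 * 9/19 = 63/608

63/608


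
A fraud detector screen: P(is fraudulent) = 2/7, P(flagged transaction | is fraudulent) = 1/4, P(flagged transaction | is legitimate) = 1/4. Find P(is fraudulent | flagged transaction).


P(A) = P(A|B)P(B) + P(A|B')P(B') = 1/4*2/7 + 1/4*5/7 = 1/4
P(B|A) = P(A|B)P(B)/P(A) = (1/14)/(1/4) = 2/7

2/7


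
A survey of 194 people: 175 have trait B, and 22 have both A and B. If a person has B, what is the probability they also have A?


P(A|B) = P(A∩B)/P(B) = (22/194)/(175/194) = 22/175

22/175


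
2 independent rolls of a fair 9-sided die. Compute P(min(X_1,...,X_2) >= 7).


P(min >= 7) = P(all X_i >= 7) = (P(X_1 >= 7))^2
= (3/9)^2 = (1/3)^2 = 1/9

1/9


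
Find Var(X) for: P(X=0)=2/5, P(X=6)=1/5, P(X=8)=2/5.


E[X] = 22/5, E[X^2] = 164/5
Var(X) = E[X^2] - (E[X])^2 = 164/5 - (22/5)^2 = 336/25

336/25


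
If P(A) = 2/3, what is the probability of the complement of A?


P(A') = 1 - P(A) = 1 - 2/3 = 1/3

1/3


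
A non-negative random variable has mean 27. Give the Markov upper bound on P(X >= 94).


Markov: P(X >= a) <= E[X]/a
P(X >= 94) <= 27/94

27/94


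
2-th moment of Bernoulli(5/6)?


For Bernoulli: X in {0,1}
E[X^2] = 0^2*(1-5/6) + 1^2*5/6 = 5/6

5/6


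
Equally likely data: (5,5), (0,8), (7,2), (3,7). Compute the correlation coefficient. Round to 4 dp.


Cov(X,Y) = -5.6250, Var(X) = 6.6875, Var(Y) = 5.2500
rho = Cov/(sqrt(VarX)*sqrt(VarY)) = -0.9493

-0.9493


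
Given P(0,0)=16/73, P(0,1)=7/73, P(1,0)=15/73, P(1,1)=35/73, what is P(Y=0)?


P(Y=0) = P(0,0)+P(1,0) = 16/73 + 15/73 = 31/73

31/73


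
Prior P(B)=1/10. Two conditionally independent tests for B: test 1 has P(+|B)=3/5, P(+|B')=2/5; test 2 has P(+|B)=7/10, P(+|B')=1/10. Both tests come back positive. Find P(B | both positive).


After test 1: P(+) = 3/5*1/10 + 2/5*9/10 = 21/50
P(B|+) = (3/50)/(21/50) = 1/7
After test 2 (use post1 as new prior): P(+) = 7/10*1/7 + 1/10*6/7 = 13/70
P(B|+,+) = (1/10)/(13/70) = 7/13

7/13


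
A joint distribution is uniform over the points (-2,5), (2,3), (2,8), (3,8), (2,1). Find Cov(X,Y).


E[X]=7/5, E[Y]=5, E[XY]=38/5
Cov(X,Y) = E[XY] - E[X]E[Y] = 38/5 - 7/5*5 = 3/5

3/5


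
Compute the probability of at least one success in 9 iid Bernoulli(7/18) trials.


P(at least one) = 1 - P(none)
P(none) = (1 - 7/18)^9 = (11/18)^9 = 2357947691/198359290368
P(at least one) = 1 - 2357947691/198359290368 = 196001342677/198359290368

196001342677/198359290368


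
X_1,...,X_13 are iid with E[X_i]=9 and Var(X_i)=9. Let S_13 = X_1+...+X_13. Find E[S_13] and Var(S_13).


E[S_n] = n*mu = 13*9 = 117
Var(S_n) = n*sigma^2 = 13*9 = 117

E[S_13]=117, Var(S_13)=117


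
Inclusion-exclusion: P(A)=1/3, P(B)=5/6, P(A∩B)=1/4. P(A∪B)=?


P(A∪B) = P(A) + P(B) - P(A∩B)
= 1/3 + 5/6 - 1/4 = 11/12

11/12


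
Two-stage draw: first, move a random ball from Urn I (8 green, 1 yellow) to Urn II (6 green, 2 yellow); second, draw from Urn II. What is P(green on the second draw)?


P(transfer green) = 8/9; P(transfer yellow) = 1/9
If green transferred: Urn II has 7 green of 9, so P(green|green moved) = 7/9
If yellow transferred: Urn II has 6 green of 9, so P(green|yellow moved) = 2/3
By total probability: P(green) = 8/9*7/9 + 1/9*2/3 = 62/81

62/81


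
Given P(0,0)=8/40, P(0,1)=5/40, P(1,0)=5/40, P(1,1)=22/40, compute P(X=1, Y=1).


Read from table: P(X=1, Y=1) = 22/40 = 11/20

11/20


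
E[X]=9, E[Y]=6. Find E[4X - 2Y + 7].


E[4X - 2Y + 7] = 4*E[X] - 2*E[Y] + 7
= (4)*(9) + (-2)*(6) + (7)
= 36 - 12 + 7 = 31

31


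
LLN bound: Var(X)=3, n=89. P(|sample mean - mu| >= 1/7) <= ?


Var(Xbar) = Var(X)/n = 3/89
Chebyshev: P(|Xbar-mu| >= 1/7) <= Var(Xbar)/(1/7)^2 = (3/89)/(1/49) = 147/89
Bound exceeds 1, so trivial bound: 1

1


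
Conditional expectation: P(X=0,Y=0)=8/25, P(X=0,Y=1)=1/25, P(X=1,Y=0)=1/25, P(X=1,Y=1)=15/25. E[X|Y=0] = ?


P(Y=0) = 9/25
E[X|Y=0] = (0*8 + 1*1)/9 = 1/9

1/9


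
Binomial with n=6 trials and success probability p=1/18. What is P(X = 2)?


P(X=2) = C(6,2) * p^2 * (1-p)^4
= 15 * 1/324 * 83521/104976
= 417605/11337408

417605/11337408


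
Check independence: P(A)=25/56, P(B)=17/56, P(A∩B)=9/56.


P(A)*P(B) = 25/56*17/56 = 425/3136
P(A∩B) = 9/56 != 425/3136, so not independent

No, A and B are not independent


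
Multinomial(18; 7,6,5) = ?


18! = 6402373705728000
Denominator: 7!=5040 * 6!=720 * 5!=120
Coefficient = 6402373705728000 / 435456000 = 14702688

14702688


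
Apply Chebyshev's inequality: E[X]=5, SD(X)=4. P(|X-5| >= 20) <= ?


k = 20/4 = 5
Chebyshev: P(|X-mu| >= k*sigma) <= 1/k^2 = 1/5^2 = 1/25

1/25


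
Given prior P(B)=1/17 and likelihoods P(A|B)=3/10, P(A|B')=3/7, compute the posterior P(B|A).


P(A) = P(A|B)P(B) + P(A|B')P(B') = 3/10*1/17 + 3/7*16/17 = 501/1190
P(B|A) = P(A|B)P(B)/P(A) = (3/170)/(501/1190) = 7/167

7/167


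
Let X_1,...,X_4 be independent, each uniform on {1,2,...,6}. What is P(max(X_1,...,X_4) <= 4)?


P(max <= 4) = P(all X_i <= 4) = (P(X_1 <= 4))^4
= (4/6)^4 = (2/3)^4 = 16/81

16/81


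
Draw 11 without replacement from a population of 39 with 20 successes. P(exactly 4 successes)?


P(X=4) = C(20,4)*C(19,7) / C(39,11)
= 4845*50388 / 1676056044
= 244129860/1676056044 = 4845/33263

4845/33263


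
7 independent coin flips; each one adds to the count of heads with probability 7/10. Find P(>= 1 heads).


P(at least one) = 1 - P(none)
P(none) = (1 - 7/10)^7 = (3/10)^7 = 2187/10000000
P(at least one) = 1 - 2187/10000000 = 9997813/10000000

9997813/10000000


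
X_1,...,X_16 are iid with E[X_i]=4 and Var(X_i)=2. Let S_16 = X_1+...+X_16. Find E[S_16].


E[S_n] = n*E[X_1] = 16*4 = 64

64


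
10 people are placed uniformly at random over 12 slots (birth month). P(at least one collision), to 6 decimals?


P(all different) = prod((12-i)/12 for i=0..9) = 0.003868
P(at least one match) = 1 - 0.003868 = 0.996132

0.996132


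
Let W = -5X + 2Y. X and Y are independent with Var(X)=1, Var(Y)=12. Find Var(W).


Independence => Cov(X,Y)=0
Var(-5X + 2Y) = (-5)^2*Var(X) + 2^2*Var(Y)
= 25*1 + 4*12 = 73

73


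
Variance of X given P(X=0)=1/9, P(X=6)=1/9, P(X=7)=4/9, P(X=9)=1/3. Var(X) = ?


E[X] = 61/9, E[X^2] = 475/9
Var(X) = E[X^2] - (E[X])^2 = 475/9 - (61/9)^2 = 554/81

554/81


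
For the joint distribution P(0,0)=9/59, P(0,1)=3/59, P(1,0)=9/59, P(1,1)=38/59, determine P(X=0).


P(X=0) = P(0,0)+P(0,1) = 9/59 + 3/59 = 12/59

12/59


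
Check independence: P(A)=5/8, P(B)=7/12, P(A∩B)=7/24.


P(A)*P(B) = 5/8*7/12 = 35/96
P(A∩B) = 7/24 != 35/96, so not independent

No, A and B are not independent


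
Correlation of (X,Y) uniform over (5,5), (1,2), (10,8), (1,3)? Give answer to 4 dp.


Cov(X,Y) = 8.3750, Var(X) = 13.6875, Var(Y) = 5.2500
rho = Cov/(sqrt(VarX)*sqrt(VarY)) = 0.9880

0.9880


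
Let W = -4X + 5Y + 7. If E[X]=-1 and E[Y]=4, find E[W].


E[-4X + 5Y + 7] = -4*E[X] + 5*E[Y] + 7
= (-4)*(-1) + (5)*(4) + (7)
= 4 + 20 + 7 = 31

31


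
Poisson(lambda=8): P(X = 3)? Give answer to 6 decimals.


P(X=3) = e^(-8) * 8^3 / 3!
≈ 0.0003354626279 * 512 / 6
≈ 0.028626

0.028626


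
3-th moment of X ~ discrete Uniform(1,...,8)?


E[X^3] = (1/8) * sum(x^3 for x=1..8)
= 1296/8 = 162

162


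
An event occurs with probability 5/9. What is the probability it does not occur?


P(A') = 1 - P(A) = 1 - 5/9 = 4/9

4/9


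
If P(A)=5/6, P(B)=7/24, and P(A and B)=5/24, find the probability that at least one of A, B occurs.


P(A∪B) = P(A) + P(B) - P(A∩B)
= 5/6 + 7/24 - 5/24 = 11/12

11/12


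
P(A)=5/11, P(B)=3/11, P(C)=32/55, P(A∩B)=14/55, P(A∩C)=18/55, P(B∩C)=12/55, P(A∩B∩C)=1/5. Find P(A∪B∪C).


P(A∪B∪C) = P(A)+P(B)+P(C) - P(AB)-P(AC)-P(BC) + P(ABC)
= 5/11+3/11+32/55 - 14/55-18/55-12/55 + 1/5
= 39/55

39/55


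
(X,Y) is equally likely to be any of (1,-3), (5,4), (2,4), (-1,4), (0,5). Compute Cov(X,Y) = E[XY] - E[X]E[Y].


E[X]=7/5, E[Y]=14/5, E[XY]=21/5
Cov(X,Y) = E[XY] - E[X]E[Y] = 21/5 - 7/5*14/5 = 7/25

7/25


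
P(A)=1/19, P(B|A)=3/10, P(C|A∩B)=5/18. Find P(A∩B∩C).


P(A∩B∩C) = P(A) * P(B|A) * P(C|A∩B)
= 1/19 * 3/10 * 5/18
= 3/190 * 5/18 = 1/228

1/228


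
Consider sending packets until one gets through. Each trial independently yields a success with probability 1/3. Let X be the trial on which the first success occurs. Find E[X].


For geometric (trials until first success), E[X] = 1/p = 1/(1/3) = 3

3


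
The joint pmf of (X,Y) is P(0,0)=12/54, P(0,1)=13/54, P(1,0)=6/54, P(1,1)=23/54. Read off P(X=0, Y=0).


Read from table: P(X=0, Y=0) = 12/54 = 2/9

2/9


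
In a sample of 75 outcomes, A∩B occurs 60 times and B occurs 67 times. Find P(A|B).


P(A|B) = P(A∩B)/P(B) = (60/75)/(67/75) = 60/67

60/67


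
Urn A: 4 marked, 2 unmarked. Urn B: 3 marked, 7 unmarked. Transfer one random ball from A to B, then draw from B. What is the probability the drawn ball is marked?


P(transfer marked) = 4/6 = 2/3; P(transfer unmarked) = 1/3
If marked transferred: Urn II has 4 marked of 11, so P(marked|marked moved) = 4/11
If unmarked transferred: Urn II has 3 marked of 11, so P(marked|unmarked moved) = 3/11
By total probability: P(marked) = 2/3*4/11 + 1/3*3/11 = 1/3

1/3


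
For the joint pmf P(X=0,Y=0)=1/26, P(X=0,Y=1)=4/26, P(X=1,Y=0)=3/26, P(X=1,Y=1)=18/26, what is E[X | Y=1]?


P(Y=1) = 22/26
E[X|Y=1] = (0*4 + 1*18)/22 = 18/22 = 9/11

9/11


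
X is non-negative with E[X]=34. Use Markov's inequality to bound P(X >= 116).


Markov: P(X >= a) <= E[X]/a
P(X >= 116) <= 34/116 = 17/58

17/58


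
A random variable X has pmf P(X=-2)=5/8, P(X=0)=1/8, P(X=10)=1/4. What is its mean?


E[X] = sum(x * P(x))
= -2*5/8 + 0*1/8 + 10*1/4
= 5/4

5/4


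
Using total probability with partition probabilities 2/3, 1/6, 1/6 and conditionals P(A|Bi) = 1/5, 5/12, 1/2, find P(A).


P(A) = P(A|B1)P(B1) + P(A|B2)P(B2) + P(A|B3)P(B3)
= 1/5*2/3 + 5/12*1/6 + 1/2*1/6
= 2/15 + 5/72 + 1/12 = 103/360

103/360


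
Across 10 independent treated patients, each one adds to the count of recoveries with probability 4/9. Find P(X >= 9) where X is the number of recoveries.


P(X>=9) = P(X=9) + P(X=10)
= 13107200/3486784401 + 1048576/3486784401
= 524288/129140163

524288/129140163


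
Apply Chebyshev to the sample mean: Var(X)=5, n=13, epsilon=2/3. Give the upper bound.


Var(Xbar) = Var(X)/n = 5/13
Chebyshev: P(|Xbar-mu| >= 2/3) <= Var(Xbar)/(2/3)^2 = (5/13)/(4/9) = 45/52

45/52


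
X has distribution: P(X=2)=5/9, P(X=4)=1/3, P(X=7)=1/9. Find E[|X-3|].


E[|X-3|] = sum(g(x)*P(x))
= 1*5/9 + 1*1/3 + 4*1/9
= 4/3

4/3


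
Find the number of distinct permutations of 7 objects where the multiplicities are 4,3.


7! = 5040
Denominator: 4!=24 * 3!=6
Coefficient = 5040 / 144 = 35

35


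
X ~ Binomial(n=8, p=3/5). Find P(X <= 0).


P(X<=0) = P(X=0)
= 256/390625
= 256/390625

256/390625


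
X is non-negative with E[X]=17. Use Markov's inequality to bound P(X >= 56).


Markov: P(X >= a) <= E[X]/a
P(X >= 56) <= 17/56

17/56


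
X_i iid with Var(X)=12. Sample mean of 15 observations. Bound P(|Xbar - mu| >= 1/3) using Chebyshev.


Var(Xbar) = Var(X)/n = 12/15
Chebyshev: P(|Xbar-mu| >= 1/3) <= Var(Xbar)/(1/3)^2 = (4/5)/(1/9) = 36/5
Bound exceeds 1, so trivial bound: 1

1


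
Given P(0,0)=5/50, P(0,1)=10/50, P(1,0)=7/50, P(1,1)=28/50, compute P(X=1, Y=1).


Read from table: P(X=1, Y=1) = 28/50 = 14/25

14/25


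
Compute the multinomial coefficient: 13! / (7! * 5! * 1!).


13! = 6227020800
Denominator: 7!=5040 * 5!=120 * 1!=1
Coefficient = 6227020800 / 604800 = 10296

10296


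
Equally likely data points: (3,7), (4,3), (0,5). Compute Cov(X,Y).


E[X]=7/3, E[Y]=5, E[XY]=11
Cov(X,Y) = E[XY] - E[X]E[Y] = 11 - 7/3*5 = -2/3

-2/3


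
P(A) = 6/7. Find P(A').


P(A') = 1 - P(A) = 1 - 6/7 = 1/7

1/7


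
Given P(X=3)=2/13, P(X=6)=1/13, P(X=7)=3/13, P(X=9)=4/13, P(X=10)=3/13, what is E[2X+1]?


E[2X+1] = sum(g(x)*P(x))
= 7*2/13 + 13*1/13 + 15*3/13 + 19*4/13 + 21*3/13
= 211/13

211/13


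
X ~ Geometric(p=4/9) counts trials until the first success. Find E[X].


For geometric (trials until first success), E[X] = 1/p = 1/(4/9) = 9/4

9/4


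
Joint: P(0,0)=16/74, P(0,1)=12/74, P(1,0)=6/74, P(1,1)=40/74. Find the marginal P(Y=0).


P(Y=0) = P(0,0)+P(1,0) = 16/74 + 6/74 = 22/74 = 11/37

11/37


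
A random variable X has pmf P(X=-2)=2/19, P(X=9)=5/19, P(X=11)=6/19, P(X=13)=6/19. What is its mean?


E[X] = sum(x * P(x))
= -2*2/19 + 9*5/19 + 11*6/19 + 13*6/19
= 185/19

185/19


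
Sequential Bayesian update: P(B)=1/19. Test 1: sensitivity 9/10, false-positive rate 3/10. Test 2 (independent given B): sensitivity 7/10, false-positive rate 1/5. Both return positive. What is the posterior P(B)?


After test 1: P(+) = 9/10*1/19 + 3/10*18/19 = 63/190
P(B|+) = (9/190)/(63/190) = 1/7
After test 2 (use post1 as new prior): P(+) = 7/10*1/7 + 1/5*6/7 = 19/70
P(B|+,+) = (1/10)/(19/70) = 7/19

7/19


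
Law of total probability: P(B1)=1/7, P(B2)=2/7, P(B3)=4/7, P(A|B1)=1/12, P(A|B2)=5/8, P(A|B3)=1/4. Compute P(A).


P(A) = P(A|B1)P(B1) + P(A|B2)P(B2) + P(A|B3)P(B3)
= 1/12*1/7 + 5/8*2/7 + 1/4*4/7
= 1/84 + 5/28 + 1/7 = 1/3

1/3


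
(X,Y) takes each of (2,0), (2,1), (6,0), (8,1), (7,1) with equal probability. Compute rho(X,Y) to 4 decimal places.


Cov(X,Y) = 0.4000, Var(X) = 6.4000, Var(Y) = 0.2400
rho = Cov/(sqrt(VarX)*sqrt(VarY)) = 0.3227

0.3227


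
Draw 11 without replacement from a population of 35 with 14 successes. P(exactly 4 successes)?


P(X=4) = C(14,4)*C(21,7) / C(35,11)
= 1001*116280 / 417225900
= 116396280/417225900 = 1254/4495

1254/4495


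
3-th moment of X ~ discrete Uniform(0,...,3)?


E[X^3] = (1/4) * sum(x^3 for x=0..3)
= 36/4 = 9

9


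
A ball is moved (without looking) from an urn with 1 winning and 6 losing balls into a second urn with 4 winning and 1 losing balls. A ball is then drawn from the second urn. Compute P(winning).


P(transfer winning) = 1/7; P(transfer losing) = 6/7
If winning transferred: Urn II has 5 winning of 6, so P(winning|winning moved) = 5/6
If losing transferred: Urn II has 4 winning of 6, so P(winning|losing moved) = 2/3
By total probability: P(winning) = 1/7*5/6 + 6/7*2/3 = 29/42

29/42


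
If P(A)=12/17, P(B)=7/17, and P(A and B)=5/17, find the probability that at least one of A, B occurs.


P(A∪B) = P(A) + P(B) - P(A∩B)
= 12/17 + 7/17 - 5/17 = 14/17

14/17


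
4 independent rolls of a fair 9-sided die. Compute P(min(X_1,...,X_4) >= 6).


P(min >= 6) = P(all X_i >= 6) = (P(X_1 >= 6))^4
= (4/9)^4 = 256/6561

256/6561


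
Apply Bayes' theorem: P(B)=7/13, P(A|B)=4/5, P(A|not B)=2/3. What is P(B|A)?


P(A) = P(A|B)P(B) + P(A|B')P(B') = 4/5*7/13 + 2/3*6/13 = 48/65
P(B|A) = P(A|B)P(B)/P(A) = (28/65)/(48/65) = 7/12

7/12


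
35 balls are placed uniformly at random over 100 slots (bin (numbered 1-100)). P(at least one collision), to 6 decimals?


P(all different) = prod((100-i)/100 for i=0..34) = 0.001132
P(at least one match) = 1 - 0.001132 = 0.998868

0.998868


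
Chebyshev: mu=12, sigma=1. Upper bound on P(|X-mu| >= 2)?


k = 2/1 = 2
Chebyshev: P(|X-mu| >= k*sigma) <= 1/k^2 = 1/2^2 = 1/4

1/4


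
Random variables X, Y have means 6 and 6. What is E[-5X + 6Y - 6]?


E[-5X + 6Y - 6] = -5*E[X] + 6*E[Y] - 6
= (-5)*(6) + (6)*(6) + (-6)
= -30 + 36 - 6 = 0

0


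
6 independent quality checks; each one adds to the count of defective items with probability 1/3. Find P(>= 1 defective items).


P(at least one) = 1 - P(none)
P(none) = (1 - 1/3)^6 = (2/3)^6 = 64/729
P(at least one) = 1 - 64/729 = 665/729

665/729


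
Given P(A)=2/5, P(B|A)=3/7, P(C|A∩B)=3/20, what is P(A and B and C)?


P(A∩B∩C) = P(A) * P(B|A) * P(C|A∩B)
= 2/5 * 3/7 * 3/20
= 6/35 * 3/20 = 9/350

9/350


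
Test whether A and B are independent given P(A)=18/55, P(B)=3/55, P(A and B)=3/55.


P(A)*P(B) = 18/55*3/55 = 54/3025
P(A∩B) = 3/55 != 54/3025, so not independent

No, A and B are not independent


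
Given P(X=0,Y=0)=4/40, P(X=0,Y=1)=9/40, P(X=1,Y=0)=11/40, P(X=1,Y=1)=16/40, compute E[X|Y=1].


P(Y=1) = 25/40
E[X|Y=1] = (0*9 + 1*16)/25 = 16/25

16/25


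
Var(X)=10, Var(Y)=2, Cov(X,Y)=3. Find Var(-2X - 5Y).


Var(-2X - 5Y) = (-2)^2*Var(X) + (-5)^2*Var(Y) + 2*(-2)*(-5)*Cov(X,Y)
= 4*10 + 25*2 + 20*3
= 40 + 50 + 60 = 150

150


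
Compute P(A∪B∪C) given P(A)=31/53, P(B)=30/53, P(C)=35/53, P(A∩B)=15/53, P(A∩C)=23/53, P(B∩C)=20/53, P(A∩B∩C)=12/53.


P(A∪B∪C) = P(A)+P(B)+P(C) - P(AB)-P(AC)-P(BC) + P(ABC)
= 31/53+30/53+35/53 - 15/53-23/53-20/53 + 12/53
= 50/53

50/53


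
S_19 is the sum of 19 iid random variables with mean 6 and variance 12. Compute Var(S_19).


By independence, Var(S_n) = n*Var(X_1) = 19*12 = 228

228


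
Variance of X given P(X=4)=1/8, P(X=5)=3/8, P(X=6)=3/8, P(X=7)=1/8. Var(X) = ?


E[X] = 11/2, E[X^2] = 31
Var(X) = E[X^2] - (E[X])^2 = 31 - (11/2)^2 = 3/4

3/4


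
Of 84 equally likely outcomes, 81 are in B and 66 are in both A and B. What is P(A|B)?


P(A|B) = P(A∩B)/P(B) = (66/84)/(81/84) = 66/81 = 22/27

22/27


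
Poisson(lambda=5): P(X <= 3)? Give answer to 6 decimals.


P(X<=3) = e^(-5)*5^0/0! + e^(-5)*5^1/1! + e^(-5)*5^2/2! + e^(-5)*5^3/3!
≈ 0.0067379470 + 0.0336897350 + 0.0842243375 + 0.1403738958
= 0.2650259153
≈ 0.265026

0.265026


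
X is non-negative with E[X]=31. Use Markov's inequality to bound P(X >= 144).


Markov: P(X >= a) <= E[X]/a
P(X >= 144) <= 31/144

31/144


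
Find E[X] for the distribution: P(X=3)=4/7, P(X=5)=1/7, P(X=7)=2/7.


E[X] = sum(x * P(x))
= 3*4/7 + 5*1/7 + 7*2/7
= 31/7

31/7


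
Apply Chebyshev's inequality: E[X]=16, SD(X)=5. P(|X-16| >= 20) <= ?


k = 20/5 = 4
Chebyshev: P(|X-mu| >= k*sigma) <= 1/k^2 = 1/4^2 = 1/16

1/16


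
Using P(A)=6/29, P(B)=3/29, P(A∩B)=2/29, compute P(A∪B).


P(A∪B) = P(A) + P(B) - P(A∩B)
= 6/29 + 3/29 - 2/29 = 7/29

7/29


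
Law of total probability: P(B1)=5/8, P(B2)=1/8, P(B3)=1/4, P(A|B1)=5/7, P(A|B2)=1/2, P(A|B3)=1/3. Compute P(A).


P(A) = P(A|B1)P(B1) + P(A|B2)P(B2) + P(A|B3)P(B3)
= 5/7*5/8 + 1/2*1/8 + 1/3*1/4
= 25/56 + 1/16 + 1/12 = 199/336

199/336


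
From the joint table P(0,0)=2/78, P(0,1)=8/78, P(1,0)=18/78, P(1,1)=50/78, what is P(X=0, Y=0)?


Read from table: P(X=0, Y=0) = 2/78 = 1/39

1/39


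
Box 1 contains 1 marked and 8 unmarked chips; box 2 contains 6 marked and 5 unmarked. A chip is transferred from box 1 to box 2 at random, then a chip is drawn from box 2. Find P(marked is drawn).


P(transfer marked) = 1/9; P(transfer unmarked) = 8/9
If marked transferred: Urn II has 7 marked of 12, so P(marked|marked moved) = 7/12
If unmarked transferred: Urn II has 6 marked of 12, so P(marked|unmarked moved) = 1/2
By total probability: P(marked) = 1/9*7/12 + 8/9*1/2 = 55/108

55/108


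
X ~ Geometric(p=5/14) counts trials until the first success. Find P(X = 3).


P(X=3) = (1-p)^2 * p = (9/14)^2 * 5/14
= 81/196 * 5/14 = 405/2744

405/2744


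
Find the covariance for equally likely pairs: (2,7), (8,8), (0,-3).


E[X]=10/3, E[Y]=4, E[XY]=26
Cov(X,Y) = E[XY] - E[X]E[Y] = 26 - 10/3*4 = 38/3

38/3


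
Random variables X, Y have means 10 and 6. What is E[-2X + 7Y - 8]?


E[-2X + 7Y - 8] = -2*E[X] + 7*E[Y] - 8
= (-2)*(10) + (7)*(6) + (-8)
= -20 + 42 - 8 = 14

14


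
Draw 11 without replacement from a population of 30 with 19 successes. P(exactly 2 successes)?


P(X=2) = C(19,2)*C(11,9) / C(30,11)
= 171*55 / 54627300
= 9405/54627300 = 209/1213940

209/1213940


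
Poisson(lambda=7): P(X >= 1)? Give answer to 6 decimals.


P(X>=1) = 1 - P(X<=0) = 1 - (e^(-7)*7^0/0!)
≈ 1 - 0.0009118820 = 0.9990881180
≈ 0.999088

0.999088


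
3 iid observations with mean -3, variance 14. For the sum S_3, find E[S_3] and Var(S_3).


E[S_n] = n*mu = 3*-3 = -9
Var(S_n) = n*sigma^2 = 3*14 = 42

E[S_3]=-9, Var(S_3)=42


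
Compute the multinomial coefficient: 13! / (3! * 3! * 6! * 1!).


13! = 6227020800
Denominator: 3!=6 * 3!=6 * 6!=720 * 1!=1
Coefficient = 6227020800 / 25920 = 240240

240240


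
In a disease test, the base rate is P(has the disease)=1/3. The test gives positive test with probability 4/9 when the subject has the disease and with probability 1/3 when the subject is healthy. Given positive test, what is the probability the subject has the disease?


P(A) = P(A|B)P(B) + P(A|B')P(B') = 4/9*1/3 + 1/3*2/3 = 10/27
P(B|A) = P(A|B)P(B)/P(A) = (4/27)/(10/27) = 2/5

2/5


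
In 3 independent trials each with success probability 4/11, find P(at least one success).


P(at least one) = 1 - P(none)
P(none) = (1 - 4/11)^3 = (7/11)^3 = 343/1331
P(at least one) = 1 - 343/1331 = 988/1331

988/1331


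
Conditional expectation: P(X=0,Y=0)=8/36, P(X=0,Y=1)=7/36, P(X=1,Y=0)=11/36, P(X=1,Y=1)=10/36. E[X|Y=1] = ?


P(Y=1) = 17/36
E[X|Y=1] = (0*7 + 1*10)/17 = 10/17

10/17


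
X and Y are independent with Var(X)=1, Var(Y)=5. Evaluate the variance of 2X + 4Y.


Independence => Cov(X,Y)=0
Var(2X + 4Y) = 2^2*Var(X) + 4^2*Var(Y)
= 4*1 + 16*5 = 84

84


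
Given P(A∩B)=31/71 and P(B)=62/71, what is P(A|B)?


P(A|B) = P(A∩B)/P(B) = (31/71)/(62/71) = 31/62 = 1/2

1/2


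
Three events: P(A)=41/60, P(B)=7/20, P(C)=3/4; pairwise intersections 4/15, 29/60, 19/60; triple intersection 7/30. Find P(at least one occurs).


P(A∪B∪C) = P(A)+P(B)+P(C) - P(AB)-P(AC)-P(BC) + P(ABC)
= 41/60+7/20+3/4 - 4/15-29/60-19/60 + 7/30
= 19/20

19/20


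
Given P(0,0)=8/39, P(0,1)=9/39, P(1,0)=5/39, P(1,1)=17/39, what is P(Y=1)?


P(Y=1) = P(0,1)+P(1,1) = 9/39 + 17/39 = 26/39 = 2/3

2/3


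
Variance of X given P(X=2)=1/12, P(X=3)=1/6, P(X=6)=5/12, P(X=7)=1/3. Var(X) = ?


E[X] = 11/2, E[X^2] = 199/6
Var(X) = E[X^2] - (E[X])^2 = 199/6 - (11/2)^2 = 35/12

35/12


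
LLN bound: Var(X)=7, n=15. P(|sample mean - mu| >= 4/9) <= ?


Var(Xbar) = Var(X)/n = 7/15
Chebyshev: P(|Xbar-mu| >= 4/9) <= Var(Xbar)/(4/9)^2 = (7/15)/(16/81) = 189/80
Bound exceeds 1, so trivial bound: 1

1


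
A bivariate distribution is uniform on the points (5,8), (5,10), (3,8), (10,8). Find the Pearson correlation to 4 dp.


Cov(X,Y) = -0.3750, Var(X) = 6.6875, Var(Y) = 0.7500
rho = Cov/(sqrt(VarX)*sqrt(VarY)) = -0.1674

-0.1674


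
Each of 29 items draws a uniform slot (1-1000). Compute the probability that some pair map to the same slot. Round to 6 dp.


P(all different) = prod((1000-i)/1000 for i=0..28) = 0.663708
P(at least one match) = 1 - 0.663708 = 0.336292

0.336292


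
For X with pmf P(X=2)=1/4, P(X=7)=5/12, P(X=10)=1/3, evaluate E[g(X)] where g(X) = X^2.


E[X^2] = sum(g(x)*P(x))
= 4*1/4 + 49*5/12 + 100*1/3
= 219/4

219/4


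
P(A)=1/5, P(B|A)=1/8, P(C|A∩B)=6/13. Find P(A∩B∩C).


P(A∩B∩C) = P(A) * P(B|A) * P(C|A∩B)
= 1/5 * 1/8 * 6/13
= 1/40 * 6/13 = 3/260

3/260


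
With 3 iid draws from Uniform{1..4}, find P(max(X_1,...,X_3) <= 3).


P(max <= 3) = P(all X_i <= 3) = (P(X_1 <= 3))^3
= (3/4)^3 = 27/64

27/64


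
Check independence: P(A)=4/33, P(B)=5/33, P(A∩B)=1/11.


P(A)*P(B) = 4/33*5/33 = 20/1089
P(A∩B) = 1/11 != 20/1089, so not independent

No, A and B are not independent


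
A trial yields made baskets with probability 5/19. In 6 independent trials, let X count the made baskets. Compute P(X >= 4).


P(X>=4) = P(X=4) + P(X=5) + P(X=6)
= 1837500/47045881 + 262500/47045881 + 15625/47045881
= 2115625/47045881

2115625/47045881


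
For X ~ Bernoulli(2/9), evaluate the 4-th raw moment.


For Bernoulli: X in {0,1}
E[X^4] = 0^4*(1-2/9) + 1^4*2/9 = 2/9

2/9


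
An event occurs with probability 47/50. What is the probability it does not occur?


P(A') = 1 - P(A) = 1 - 47/50 = 3/50

3/50


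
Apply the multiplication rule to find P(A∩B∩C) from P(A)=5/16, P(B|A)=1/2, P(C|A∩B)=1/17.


P(A∩B∩C) = P(A) * P(B|A) * P(C|A∩B)
= 5/16 * 1/2 * 1/17
= 5/32 * 1/17 = 5/544

5/544


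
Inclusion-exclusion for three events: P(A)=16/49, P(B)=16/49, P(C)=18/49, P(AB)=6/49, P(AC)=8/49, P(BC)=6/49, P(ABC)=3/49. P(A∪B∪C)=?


P(A∪B∪C) = P(A)+P(B)+P(C) - P(AB)-P(AC)-P(BC) + P(ABC)
= 16/49+16/49+18/49 - 6/49-8/49-6/49 + 3/49
= 33/49

33/49


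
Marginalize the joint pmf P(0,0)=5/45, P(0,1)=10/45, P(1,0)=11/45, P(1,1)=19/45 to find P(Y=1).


P(Y=1) = P(0,1)+P(1,1) = 10/45 + 19/45 = 29/45

29/45


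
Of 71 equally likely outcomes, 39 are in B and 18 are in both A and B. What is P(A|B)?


P(A|B) = P(A∩B)/P(B) = (18/71)/(39/71) = 18/39 = 6/13

6/13


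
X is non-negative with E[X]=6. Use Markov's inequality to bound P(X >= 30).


Markov: P(X >= a) <= E[X]/a
P(X >= 30) <= 6/30 = 1/5

1/5


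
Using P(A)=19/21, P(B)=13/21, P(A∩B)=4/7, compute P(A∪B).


P(A∪B) = P(A) + P(B) - P(A∩B)
= 19/21 + 13/21 - 4/7 = 20/21

20/21


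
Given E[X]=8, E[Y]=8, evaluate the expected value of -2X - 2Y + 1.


E[-2X - 2Y + 1] = -2*E[X] - 2*E[Y] + 1
= (-2)*(8) + (-2)*(8) + (1)
= -16 - 16 + 1 = -31

-31


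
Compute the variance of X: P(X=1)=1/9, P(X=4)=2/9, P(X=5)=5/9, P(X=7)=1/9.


E[X] = 41/9, E[X^2] = 23
Var(X) = E[X^2] - (E[X])^2 = 23 - (41/9)^2 = 182/81

182/81


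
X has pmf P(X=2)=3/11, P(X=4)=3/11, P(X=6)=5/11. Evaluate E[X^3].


E[X^3] = sum(x^3 * P(x))
= 8*3/11 + 64*3/11 + 216*5/11
= 1296/11

1296/11


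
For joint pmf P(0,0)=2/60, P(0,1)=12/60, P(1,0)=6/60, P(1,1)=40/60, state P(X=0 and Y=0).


Read from table: P(X=0, Y=0) = 2/60 = 1/30

1/30


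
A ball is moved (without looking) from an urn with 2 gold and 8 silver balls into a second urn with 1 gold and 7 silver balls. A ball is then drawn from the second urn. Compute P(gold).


P(transfer gold) = 2/10 = 1/5; P(transfer silver) = 4/5
If gold transferred: Urn II has 2 gold of 9, so P(gold|gold moved) = 2/9
If silver transferred: Urn II has 1 gold of 9, so P(gold|silver moved) = 1/9
By total probability: P(gold) = 1/5*2/9 + 4/5*1/9 = 2/15

2/15


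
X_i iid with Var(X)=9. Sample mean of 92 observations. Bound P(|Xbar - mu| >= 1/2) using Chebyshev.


Var(Xbar) = Var(X)/n = 9/92
Chebyshev: P(|Xbar-mu| >= 1/2) <= Var(Xbar)/(1/2)^2 = (9/92)/(1/4) = 9/23

9/23


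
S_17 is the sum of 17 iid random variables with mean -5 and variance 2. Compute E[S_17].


E[S_n] = n*E[X_1] = 17*-5 = -85

-85


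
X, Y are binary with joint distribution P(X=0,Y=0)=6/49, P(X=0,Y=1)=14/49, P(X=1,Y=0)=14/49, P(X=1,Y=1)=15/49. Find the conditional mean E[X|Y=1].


P(Y=1) = 29/49
E[X|Y=1] = (0*14 + 1*15)/29 = 15/29

15/29


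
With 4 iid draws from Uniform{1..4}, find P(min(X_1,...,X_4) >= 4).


P(min >= 4) = P(all X_i >= 4) = (P(X_1 >= 4))^4
= (1/4)^4 = 1/256

1/256


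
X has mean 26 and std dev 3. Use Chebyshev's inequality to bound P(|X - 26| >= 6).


k = 6/3 = 2
Chebyshev: P(|X-mu| >= k*sigma) <= 1/k^2 = 1/2^2 = 1/4

1/4


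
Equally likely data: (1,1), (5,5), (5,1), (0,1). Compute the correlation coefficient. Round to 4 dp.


Cov(X,Y) = 2.2500, Var(X) = 5.1875, Var(Y) = 3.0000
rho = Cov/(sqrt(VarX)*sqrt(VarY)) = 0.5704

0.5704


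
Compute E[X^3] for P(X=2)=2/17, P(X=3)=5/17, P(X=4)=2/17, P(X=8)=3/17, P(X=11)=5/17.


E[X^3] = sum(g(x)*P(x))
= 8*2/17 + 27*5/17 + 64*2/17 + 512*3/17 + 1331*5/17
= 8470/17

8470/17


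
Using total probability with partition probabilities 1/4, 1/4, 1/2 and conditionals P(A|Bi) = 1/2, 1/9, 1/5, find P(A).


P(A) = P(A|B1)P(B1) + P(A|B2)P(B2) + P(A|B3)P(B3)
= 1/2*1/4 + 1/9*1/4 + 1/5*1/2
= 1/8 + 1/36 + 1/10 = 91/360

91/360


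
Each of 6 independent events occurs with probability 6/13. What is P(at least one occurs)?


P(at least one) = 1 - P(none)
P(none) = (1 - 6/13)^6 = (7/13)^6 = 117649/4826809
P(at least one) = 1 - 117649/4826809 = 4709160/4826809

4709160/4826809


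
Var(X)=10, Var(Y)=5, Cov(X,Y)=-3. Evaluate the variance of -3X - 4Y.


Var(-3X - 4Y) = (-3)^2*Var(X) + (-4)^2*Var(Y) + 2*(-3)*(-4)*Cov(X,Y)
= 9*10 + 16*5 + 24*(-3)
= 90 + 80 - 72 = 98

98


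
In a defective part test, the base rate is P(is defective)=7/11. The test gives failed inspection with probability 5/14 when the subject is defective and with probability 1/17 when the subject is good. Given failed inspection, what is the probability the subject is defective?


P(A) = P(A|B)P(B) + P(A|B')P(B') = 5/14*7/11 + 1/17*4/11 = 93/374
P(B|A) = P(A|B)P(B)/P(A) = (5/22)/(93/374) = 85/93

85/93


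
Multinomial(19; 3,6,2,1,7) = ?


19! = 121645100408832000
Denominator: 3!=6 * 6!=720 * 2!=2 * 1!=1 * 7!=5040
Coefficient = 121645100408832000 / 43545600 = 2793510720

2793510720


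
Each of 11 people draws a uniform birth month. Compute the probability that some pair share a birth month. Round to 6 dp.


P(all different) = prod((12-i)/12 for i=0..10) = 0.000645
P(at least one match) = 1 - 0.000645 = 0.999355

0.999355


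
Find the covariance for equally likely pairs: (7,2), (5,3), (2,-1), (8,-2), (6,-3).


E[X]=28/5, E[Y]=-1/5, E[XY]=-7/5
Cov(X,Y) = E[XY] - E[X]E[Y] = -7/5 - 28/5*-1/5 = -7/25

-7/25


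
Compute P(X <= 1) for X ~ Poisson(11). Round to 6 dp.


P(X<=1) = e^(-11)*11^0/0! + e^(-11)*11^1/1!
≈ 0.0000167017 + 0.0001837187
= 0.0002004204
≈ 0.000200

0.000200


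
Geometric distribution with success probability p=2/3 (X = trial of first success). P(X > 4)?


P(X > 4) = P(first 4 trials all fail) = (1-p)^4 = (1/3)^4 = 1/81

1/81


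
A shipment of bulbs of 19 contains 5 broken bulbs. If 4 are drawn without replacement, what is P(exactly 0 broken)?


P(X=0) = C(5,0)*C(14,4) / C(19,4)
= 1*1001 / 3876
= 1001/3876

1001/3876


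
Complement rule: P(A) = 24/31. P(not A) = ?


P(A') = 1 - P(A) = 1 - 24/31 = 7/31

7/31


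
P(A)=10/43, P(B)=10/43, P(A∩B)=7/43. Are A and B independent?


P(A)*P(B) = 10/43*10/43 = 100/1849
P(A∩B) = 7/43 != 100/1849, so not independent

No, A and B are not independent


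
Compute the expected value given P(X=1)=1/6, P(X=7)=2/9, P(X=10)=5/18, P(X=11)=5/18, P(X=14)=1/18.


E[X] = sum(x * P(x))
= 1*1/6 + 7*2/9 + 10*5/18 + 11*5/18 + 14*1/18
= 25/3

25/3


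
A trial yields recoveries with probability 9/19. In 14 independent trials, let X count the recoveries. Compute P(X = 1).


P(X=1) = C(14,1) * p^1 * (1-p)^13
= 14 * 9/19 * 10000000000000/42052983462257059
= 1260000000000000/799006685782884121

1260000000000000/799006685782884121


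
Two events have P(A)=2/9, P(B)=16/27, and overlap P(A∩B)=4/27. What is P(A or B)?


P(A∪B) = P(A) + P(B) - P(A∩B)
= 2/9 + 16/27 - 4/27 = 2/3

2/3


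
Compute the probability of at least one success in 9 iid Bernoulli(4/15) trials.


P(at least one) = 1 - P(none)
P(none) = (1 - 4/15)^9 = (11/15)^9 = 2357947691/38443359375
P(at least one) = 1 - 2357947691/38443359375 = 36085411684/38443359375

36085411684/38443359375


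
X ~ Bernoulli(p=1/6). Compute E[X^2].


For Bernoulli: X in {0,1}
E[X^2] = 0^2*(1-1/6) + 1^2*1/6 = 1/6

1/6


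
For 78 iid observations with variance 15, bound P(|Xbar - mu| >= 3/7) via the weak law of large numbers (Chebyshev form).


Var(Xbar) = Var(X)/n = 15/78
Chebyshev: P(|Xbar-mu| >= 3/7) <= Var(Xbar)/(3/7)^2 = (5/26)/(9/49) = 245/234
Bound exceeds 1, so trivial bound: 1

1


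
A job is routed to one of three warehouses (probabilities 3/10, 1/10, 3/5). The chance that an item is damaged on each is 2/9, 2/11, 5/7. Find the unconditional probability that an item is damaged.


P(A) = P(A|B1)P(B1) + P(A|B2)P(B2) + P(A|B3)P(B3)
= 2/9*3/10 + 2/11*1/10 + 5/7*3/5
= 1/15 + 1/55 + 3/7 = 593/1155

593/1155


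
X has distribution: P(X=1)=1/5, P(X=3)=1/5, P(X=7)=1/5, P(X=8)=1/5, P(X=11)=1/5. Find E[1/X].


E[1/X] = sum(g(x)*P(x))
= 1*1/5 + 1/3*1/5 + 1/7*1/5 + 1/8*1/5 + 1/11*1/5
= 3127/9240

3127/9240


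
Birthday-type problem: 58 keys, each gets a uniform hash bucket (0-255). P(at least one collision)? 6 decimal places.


P(all different) = prod((256-i)/256 for i=0..57) = 0.000909
P(at least one match) = 1 - 0.000909 = 0.999091

0.999091


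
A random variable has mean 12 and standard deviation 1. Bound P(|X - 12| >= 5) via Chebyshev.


k = 5/1 = 5
Chebyshev: P(|X-mu| >= k*sigma) <= 1/k^2 = 1/5^2 = 1/25

1/25


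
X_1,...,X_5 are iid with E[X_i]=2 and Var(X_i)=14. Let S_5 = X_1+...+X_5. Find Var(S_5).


By independence, Var(S_n) = n*Var(X_1) = 5*14 = 70

70


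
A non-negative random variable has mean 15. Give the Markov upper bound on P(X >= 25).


Markov: P(X >= a) <= E[X]/a
P(X >= 25) <= 15/25 = 3/5

3/5
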